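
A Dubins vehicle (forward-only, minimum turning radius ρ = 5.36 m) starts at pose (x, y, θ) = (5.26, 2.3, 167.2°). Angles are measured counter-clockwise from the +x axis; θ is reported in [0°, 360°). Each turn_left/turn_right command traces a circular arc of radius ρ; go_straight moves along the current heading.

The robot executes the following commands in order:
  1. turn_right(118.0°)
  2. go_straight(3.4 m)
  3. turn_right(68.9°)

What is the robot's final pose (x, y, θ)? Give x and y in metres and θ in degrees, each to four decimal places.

set_pose: (x, y, θ) = (5.2600, 2.3000, 167.2000°), ρ = 5.36
turn_right(118.0°): centre at ρ to the right, rotate −118.0° → (2.3900, 11.0291, 49.2000°)
go_straight(3.4): x += 3.4·cos θ, y += 3.4·sin θ → (4.6116, 13.6029, 49.2000°)
turn_right(68.9°): centre at ρ to the right, rotate −68.9° → (10.4760, 15.1469, -19.7000° ≡ 340.3000°)

(10.4760, 15.1469, 340.3000°)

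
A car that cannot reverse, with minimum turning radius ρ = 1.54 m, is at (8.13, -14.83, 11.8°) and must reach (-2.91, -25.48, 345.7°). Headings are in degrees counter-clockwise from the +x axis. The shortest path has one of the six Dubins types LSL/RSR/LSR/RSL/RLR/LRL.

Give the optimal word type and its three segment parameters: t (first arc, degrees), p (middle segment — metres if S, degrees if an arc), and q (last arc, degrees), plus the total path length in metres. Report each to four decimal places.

Let ψ = atan2(Δy, Δx) = atan2(-10.65, -11.04) = -136.0301° be the start→goal bearing.
Normalize: d = |goal − start| / ρ = 15.339625/1.54 = 9.960796, α = (θ_start − ψ) mod 360° = 147.8301° = 2.580122 rad, β = (θ_goal − ψ) mod 360° = 121.7301° = 2.124591 rad.
Common terms: sin α = 0.532432, cos α = -0.846473, sin β = 0.850535, cos β = -0.525919, cos(α−β) = 0.898028, d² = 99.217448. Work in radians in the unit-radius frame; every candidate has L = ρ·(t + p + q).
LSL: p² = 2 + d² − 2cos(α−β) + 2d(sin α − sin β) = 93.084269; p = √p² = 9.648019; φ = atan2(cos β − cos α, d + sin α − sin β) = 0.033231 rad; t = (φ − α) mod 2π = 3.736294 rad, q = (β − φ) mod 2π = 2.091360 rad → L = 1.54·(3.736294 + 9.648019 + 2.091360) = 1.54·15.475673 = 23.832537 m
RSR: p² = 2 + d² − 2cos(α−β) + 2d(sin β − sin α) = 105.758517; p = √p² = 10.283896; φ = atan2(cos α − cos β, d − sin α + sin β) = -0.031176 rad; t = (α − φ) mod 2π = 2.611298 rad, q = (φ − β) mod 2π = 4.127419 rad → L = 1.54·(2.611298 + 10.283896 + 4.127419) = 1.54·17.022612 = 26.214823 m
LSR: p² = d² − 2 + 2cos(α−β) + 2d(sin α + sin β) = 126.564397; p = √p² = 11.250084; φ = atan2(−cos α − cos β, d + sin α + sin β) − atan2(−2, p) = 0.296335 rad; t = (φ − α) mod 2π = 3.999399 rad, q = (φ − β) mod 2π = 4.454929 rad → L = 1.54·(3.999399 + 11.250084 + 4.454929) = 1.54·19.704412 = 30.344795 m
RSL: p² = d² − 2 + 2cos(α−β) − 2d(sin α + sin β) = 71.462610; p = √p² = 8.453556; φ = atan2(cos α + cos β, d − sin α − sin β) − atan2(2, p) = -0.390964 rad; t = (α − φ) mod 2π = 2.971086 rad, q = (β − φ) mod 2π = 2.515555 rad → L = 1.54·(2.971086 + 8.453556 + 2.515555) = 1.54·13.940196 = 21.467902 m
RLR: c = (6 − d² + 2cos(α−β) + 2d(sin α − sin β))/8 = -12.219815, |c| > 1 → infeasible
LRL: c = (6 − d² + 2cos(α−β) − 2d(sin α − sin β))/8 = -10.635534, |c| > 1 → infeasible
Shortest: RSL with L = 21.467902 m ≈ 21.4679 m
Convert RSL to answer units (arcs ×180/π): t = 2.971086·180/π = 170.2307°, p = ρ·p = 1.54·8.453556 = 13.0185 m, q = 2.515555·180/π = 144.1307°, L = 21.4679 m.

RSL: t = 170.2307°, p = 13.0185 m, q = 144.1307°, L = 21.4679 m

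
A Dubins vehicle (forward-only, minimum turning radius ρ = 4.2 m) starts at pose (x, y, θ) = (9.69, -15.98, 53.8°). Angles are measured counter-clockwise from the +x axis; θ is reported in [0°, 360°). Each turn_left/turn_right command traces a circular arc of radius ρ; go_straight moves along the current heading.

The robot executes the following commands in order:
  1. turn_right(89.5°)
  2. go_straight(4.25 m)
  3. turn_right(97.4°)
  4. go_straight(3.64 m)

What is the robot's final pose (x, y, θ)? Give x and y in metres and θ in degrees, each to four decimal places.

set_pose: (x, y, θ) = (9.6900, -15.9800, 53.8000°), ρ = 4.2
turn_right(89.5°): centre at ρ to the right, rotate −89.5° → (15.5301, -15.0498, -35.7000° ≡ 324.3000°)
go_straight(4.25): x += 4.25·cos θ, y += 4.25·sin θ → (18.9815, -17.5298, 324.3000°)
turn_right(97.4°): centre at ρ to the right, rotate −97.4° → (19.5973, -23.8103, 226.9000°)
go_straight(3.64): x += 3.64·cos θ, y += 3.64·sin θ → (17.1102, -26.4681, 226.9000°)

(17.1102, -26.4681, 226.9000°)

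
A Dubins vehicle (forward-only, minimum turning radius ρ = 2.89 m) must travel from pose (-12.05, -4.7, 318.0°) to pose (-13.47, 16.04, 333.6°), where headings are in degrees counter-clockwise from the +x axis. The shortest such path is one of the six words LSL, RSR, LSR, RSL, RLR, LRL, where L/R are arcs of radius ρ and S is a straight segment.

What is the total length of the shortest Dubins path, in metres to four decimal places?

Let ψ = atan2(Δy, Δx) = atan2(20.74, -1.42) = 93.9167° be the start→goal bearing.
Normalize: d = |goal − start| / ρ = 20.788555/2.89 = 7.193271, α = (θ_start − ψ) mod 360° = 224.0833° = 3.910991 rad, β = (θ_goal − ψ) mod 360° = 239.6833° = 4.183262 rad.
Common terms: sin α = -0.695703, cos α = -0.718330, sin β = -0.863248, cos β = -0.504780, cos(α−β) = 0.963163, d² = 51.743154. Work in radians in the unit-radius frame; every candidate has L = ρ·(t + p + q).
LSL: p² = 2 + d² − 2cos(α−β) + 2d(sin α − sin β) = 54.227225; p = √p² = 7.363914; φ = atan2(cos β − cos α, d + sin α − sin β) = 0.029004 rad; t = (φ − α) mod 2π = 2.401198 rad, q = (β − φ) mod 2π = 4.154258 rad → L = 2.89·(2.401198 + 7.363914 + 4.154258) = 2.89·13.919370 = 40.226980 m
RSR: p² = 2 + d² − 2cos(α−β) + 2d(sin β − sin α) = 49.406434; p = √p² = 7.028971; φ = atan2(cos α − cos β, d − sin α + sin β) = -0.030386 rad; t = (α − φ) mod 2π = 3.941377 rad, q = (φ − β) mod 2π = 2.069537 rad → L = 2.89·(3.941377 + 7.028971 + 2.069537) = 2.89·13.039885 = 37.685268 m
LSR: p² = d² − 2 + 2cos(α−β) + 2d(sin α + sin β) = 29.241564; p = √p² = 5.407547; φ = atan2(−cos α − cos β, d + sin α + sin β) − atan2(−2, p) = 0.568016 rad; t = (φ − α) mod 2π = 2.940211 rad, q = (φ − β) mod 2π = 2.667940 rad → L = 2.89·(2.940211 + 5.407547 + 2.667940) = 2.89·11.015698 = 31.835366 m
RSL: p² = d² − 2 + 2cos(α−β) − 2d(sin α + sin β) = 74.097395; p = √p² = 8.607984; φ = atan2(cos α + cos β, d − sin α − sin β) − atan2(2, p) = -0.367141 rad; t = (α − φ) mod 2π = 4.278132 rad, q = (β − φ) mod 2π = 4.550403 rad → L = 2.89·(4.278132 + 8.607984 + 4.550403) = 2.89·17.436519 = 50.391541 m
RLR: c = (6 − d² + 2cos(α−β) + 2d(sin α − sin β))/8 = -5.175804, |c| > 1 → infeasible
LRL: c = (6 − d² + 2cos(α−β) − 2d(sin α − sin β))/8 = -5.778403, |c| > 1 → infeasible
Shortest: LSR with L = 31.835366 m ≈ 31.8354 m

31.8354 m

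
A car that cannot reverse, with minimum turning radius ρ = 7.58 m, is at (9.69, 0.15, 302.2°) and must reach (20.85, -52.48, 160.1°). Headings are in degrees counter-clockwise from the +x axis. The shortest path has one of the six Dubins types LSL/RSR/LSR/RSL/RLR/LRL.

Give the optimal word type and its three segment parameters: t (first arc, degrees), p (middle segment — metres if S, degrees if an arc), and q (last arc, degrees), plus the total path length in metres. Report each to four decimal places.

Let ψ = atan2(Δy, Δx) = atan2(-52.63, 11.16) = -78.0280° be the start→goal bearing.
Normalize: d = |goal − start| / ρ = 53.800209/7.58 = 7.097653, α = (θ_start − ψ) mod 360° = 20.2280° = 0.353045 rad, β = (θ_goal − ψ) mod 360° = 238.1280° = 4.156117 rad.
Common terms: sin α = 0.345756, cos α = 0.938324, sin β = -0.849230, cos β = -0.528024, cos(α−β) = -0.789084, d² = 50.376677. Work in radians in the unit-radius frame; every candidate has L = ρ·(t + p + q).
LSL: p² = 2 + d² − 2cos(α−β) + 2d(sin α − sin β) = 70.918035; p = √p² = 8.421285; φ = atan2(cos β − cos α, d + sin α − sin β) = -0.175016 rad; t = (φ − α) mod 2π = 5.755124 rad, q = (β − φ) mod 2π = 4.331133 rad → L = 7.58·(5.755124 + 8.421285 + 4.331133) = 7.58·18.507542 = 140.287171 m
RSR: p² = 2 + d² − 2cos(α−β) + 2d(sin β − sin α) = 36.991655; p = √p² = 6.082077; φ = atan2(cos α − cos β, d − sin α + sin β) = 0.243492 rad; t = (α − φ) mod 2π = 0.109552 rad, q = (φ − β) mod 2π = 2.370560 rad → L = 7.58·(0.109552 + 6.082077 + 2.370560) = 7.58·8.562189 = 64.901396 m
LSR: p² = d² − 2 + 2cos(α−β) + 2d(sin α + sin β) = 39.651552; p = √p² = 6.296948; φ = atan2(−cos α − cos β, d + sin α + sin β) − atan2(−2, p) = 0.245396 rad; t = (φ − α) mod 2π = 6.175536 rad, q = (φ − β) mod 2π = 2.372464 rad → L = 7.58·(6.175536 + 6.296948 + 2.372464) = 7.58·14.844948 = 112.524707 m
RSL: p² = d² − 2 + 2cos(α−β) − 2d(sin α + sin β) = 53.945465; p = √p² = 7.344758; φ = atan2(cos α + cos β, d − sin α − sin β) − atan2(2, p) = -0.211931 rad; t = (α − φ) mod 2π = 0.564975 rad, q = (β − φ) mod 2π = 4.368048 rad → L = 7.58·(0.564975 + 7.344758 + 4.368048) = 7.58·12.277781 = 93.065578 m
RLR: c = (6 − d² + 2cos(α−β) + 2d(sin α − sin β))/8 = -3.623957, |c| > 1 → infeasible
LRL: c = (6 − d² + 2cos(α−β) − 2d(sin α − sin β))/8 = -7.864754, |c| > 1 → infeasible
Shortest: RSR with L = 64.901396 m ≈ 64.9014 m
Convert RSR to answer units (arcs ×180/π): t = 0.109552·180/π = 6.2769°, p = ρ·p = 7.58·6.082077 = 46.1021 m, q = 2.370560·180/π = 135.8231°, L = 64.9014 m.

RSR: t = 6.2769°, p = 46.1021 m, q = 135.8231°, L = 64.9014 m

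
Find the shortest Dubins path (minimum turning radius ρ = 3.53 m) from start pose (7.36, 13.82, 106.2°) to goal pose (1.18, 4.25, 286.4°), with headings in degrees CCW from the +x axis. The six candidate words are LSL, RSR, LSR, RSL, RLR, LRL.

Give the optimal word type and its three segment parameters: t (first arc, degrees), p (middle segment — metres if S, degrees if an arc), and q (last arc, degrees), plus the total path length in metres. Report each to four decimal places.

LSL: t = 168.2924°, p = 7.6119 m, q = 11.9076°, L = 18.7140 m

Let ψ = atan2(Δy, Δx) = atan2(-9.57, -6.18) = -122.8531° be the start→goal bearing.
Normalize: d = |goal − start| / ρ = 11.391984/3.53 = 3.227191, α = (θ_start − ψ) mod 360° = 229.0531° = 3.997730 rad, β = (θ_goal − ψ) mod 360° = 49.2531° = 0.859628 rad.
Common terms: sin α = -0.755317, cos α = -0.655360, sin β = 0.757600, cos β = 0.652719, cos(α−β) = -0.999994, d² = 10.414761. Work in radians in the unit-radius frame; every candidate has L = ρ·(t + p + q).
LSL: p² = 2 + d² − 2cos(α−β) + 2d(sin α − sin β) = 4.649804; p = √p² = 2.156340; φ = atan2(cos β − cos α, d + sin α − sin β) = 0.651802 rad; t = (φ − α) mod 2π = 2.937257 rad, q = (β − φ) mod 2π = 0.207827 rad → L = 3.53·(2.937257 + 2.156340 + 0.207827) = 3.53·5.301424 = 18.714026 m
RSR: p² = 2 + d² − 2cos(α−β) + 2d(sin β − sin α) = 24.179694; p = √p² = 4.917285; φ = atan2(cos α − cos β, d − sin α + sin β) = -0.269258 rad; t = (α − φ) mod 2π = 4.266989 rad, q = (φ − β) mod 2π = 5.154299 rad → L = 3.53·(4.266989 + 4.917285 + 5.154299) = 3.53·14.338573 = 50.615161 m
LSR: p² = d² − 2 + 2cos(α−β) + 2d(sin α + sin β) = 6.429509; p = √p² = 2.535648; φ = atan2(−cos α − cos β, d + sin α + sin β) − atan2(−2, p) = 0.668663 rad; t = (φ − α) mod 2π = 2.954118 rad, q = (φ − β) mod 2π = 6.092220 rad → L = 3.53·(2.954118 + 2.535648 + 6.092220) = 3.53·11.581985 = 40.884409 m
RSL: p² = d² − 2 + 2cos(α−β) − 2d(sin α + sin β) = 6.400038; p = √p² = 2.529830; φ = atan2(cos α + cos β, d − sin α − sin β) − atan2(2, p) = -0.669781 rad; t = (α − φ) mod 2π = 4.667512 rad, q = (β − φ) mod 2π = 1.529410 rad → L = 3.53·(4.667512 + 2.529830 + 1.529410) = 3.53·8.726751 = 30.805432 m
RLR: c = (6 − d² + 2cos(α−β) + 2d(sin α − sin β))/8 = -2.022462, |c| > 1 → infeasible
LRL: c = (6 − d² + 2cos(α−β) − 2d(sin α − sin β))/8 = 0.418774; p = 2π − arccos c = 5.144484 rad; φ = atan2(cos β − cos α, d + sin α − sin β) = 0.651802 rad; t = (φ − α + p/2) mod 2π = 5.509499 rad, q = (β − α − t + p) mod 2π = 2.780069 rad → L = 3.53·(5.509499 + 5.144484 + 2.780069) = 3.53·13.434052 = 47.422203 m
Shortest: LSL with L = 18.714026 m ≈ 18.7140 m
Convert LSL to answer units (arcs ×180/π): t = 2.937257·180/π = 168.2924°, p = ρ·p = 3.53·2.156340 = 7.6119 m, q = 0.207827·180/π = 11.9076°, L = 18.7140 m.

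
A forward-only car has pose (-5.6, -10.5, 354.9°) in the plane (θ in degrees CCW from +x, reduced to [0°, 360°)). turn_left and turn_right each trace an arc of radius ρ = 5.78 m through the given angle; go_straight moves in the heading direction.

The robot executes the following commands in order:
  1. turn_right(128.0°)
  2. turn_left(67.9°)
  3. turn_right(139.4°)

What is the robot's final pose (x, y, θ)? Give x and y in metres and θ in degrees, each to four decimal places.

set_pose: (x, y, θ) = (-5.6000, -10.5000, 354.9000°), ρ = 5.78
turn_right(128.0°): centre at ρ to the right, rotate −128.0° → (-1.8935, -20.2064, 226.9000°)
turn_left(67.9°): centre at ρ to the left, rotate +67.9° → (-2.9201, -26.5802, 294.8000°)
turn_right(139.4°): centre at ρ to the right, rotate −139.4° → (-10.5731, -34.2600, 155.4000°)

(-10.5731, -34.2600, 155.4000°)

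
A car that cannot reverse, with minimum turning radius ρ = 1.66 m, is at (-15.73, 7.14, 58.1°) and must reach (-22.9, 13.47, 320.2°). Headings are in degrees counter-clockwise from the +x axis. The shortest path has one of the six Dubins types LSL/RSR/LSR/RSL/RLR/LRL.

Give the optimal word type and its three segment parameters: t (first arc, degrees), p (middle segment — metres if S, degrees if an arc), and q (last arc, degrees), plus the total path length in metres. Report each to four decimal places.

LSL: t = 66.8258°, p = 8.2061 m, q = 195.2742°, L = 15.7998 m

Let ψ = atan2(Δy, Δx) = atan2(6.33, -7.17) = 138.5605° be the start→goal bearing.
Normalize: d = |goal − start| / ρ = 9.564403/1.66 = 5.761688, α = (θ_start − ψ) mod 360° = 279.5395° = 4.878885 rad, β = (θ_goal − ψ) mod 360° = 181.6395° = 3.170208 rad.
Common terms: sin α = -0.986172, cos α = 0.165728, sin β = -0.028611, cos β = -0.999591, cos(α−β) = -0.137445, d² = 33.197053. Work in radians in the unit-radius frame; every candidate has L = ρ·(t + p + q).
LSL: p² = 2 + d² − 2cos(α−β) + 2d(sin α − sin β) = 24.437613; p = √p² = 4.943441; φ = atan2(cos β − cos α, d + sin α − sin β) = -0.237970 rad; t = (φ − α) mod 2π = 1.166330 rad, q = (β − φ) mod 2π = 3.408178 rad → L = 1.66·(1.166330 + 4.943441 + 3.408178) = 1.66·9.517949 = 15.799796 m
RSR: p² = 2 + d² − 2cos(α−β) + 2d(sin β − sin α) = 46.506272; p = √p² = 6.819551; φ = atan2(cos α − cos β, d − sin α + sin β) = 0.171722 rad; t = (α − φ) mod 2π = 4.707163 rad, q = (φ − β) mod 2π = 3.284699 rad → L = 1.66·(4.707163 + 6.819551 + 3.284699) = 1.66·14.811413 = 24.586946 m
LSR: p² = d² − 2 + 2cos(α−β) + 2d(sin α + sin β) = 19.228442; p = √p² = 4.385025; φ = atan2(−cos α − cos β, d + sin α + sin β) − atan2(−2, p) = 0.601804 rad; t = (φ − α) mod 2π = 2.006104 rad, q = (φ − β) mod 2π = 3.714781 rad → L = 1.66·(2.006104 + 4.385025 + 3.714781) = 1.66·10.105910 = 16.775810 m
RSL: p² = d² − 2 + 2cos(α−β) − 2d(sin α + sin β) = 42.615887; p = √p² = 6.528084; φ = atan2(cos α + cos β, d − sin α − sin β) − atan2(2, p) = -0.419726 rad; t = (α − φ) mod 2π = 5.298611 rad, q = (β − φ) mod 2π = 3.589934 rad → L = 1.66·(5.298611 + 6.528084 + 3.589934) = 1.66·15.416630 = 25.591606 m
RLR: c = (6 − d² + 2cos(α−β) + 2d(sin α − sin β))/8 = -4.813284, |c| > 1 → infeasible
LRL: c = (6 − d² + 2cos(α−β) − 2d(sin α − sin β))/8 = -2.054702, |c| > 1 → infeasible
Shortest: LSL with L = 15.799796 m ≈ 15.7998 m
Convert LSL to answer units (arcs ×180/π): t = 1.166330·180/π = 66.8258°, p = ρ·p = 1.66·4.943441 = 8.2061 m, q = 3.408178·180/π = 195.2742°, L = 15.7998 m.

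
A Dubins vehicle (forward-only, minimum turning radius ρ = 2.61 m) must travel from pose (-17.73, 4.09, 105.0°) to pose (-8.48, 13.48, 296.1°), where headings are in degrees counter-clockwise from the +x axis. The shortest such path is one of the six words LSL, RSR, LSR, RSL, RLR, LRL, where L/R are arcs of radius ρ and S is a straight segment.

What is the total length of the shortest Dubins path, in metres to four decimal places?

Let ψ = atan2(Δy, Δx) = atan2(9.39, 9.25) = 45.4303° be the start→goal bearing.
Normalize: d = |goal − start| / ρ = 13.180842/2.61 = 5.050131, α = (θ_start − ψ) mod 360° = 59.5697° = 1.039687 rad, β = (θ_goal − ψ) mod 360° = 250.6697° = 4.375011 rad.
Common terms: sin α = 0.862246, cos α = 0.506490, sin β = -0.943626, cos β = -0.331014, cos(α−β) = -0.981293, d² = 25.503824. Work in radians in the unit-radius frame; every candidate has L = ρ·(t + p + q).
LSL: p² = 2 + d² − 2cos(α−β) + 2d(sin α − sin β) = 47.706186; p = √p² = 6.906966; φ = atan2(cos β − cos α, d + sin α − sin β) = -0.121554 rad; t = (φ − α) mod 2π = 5.121944 rad, q = (β − φ) mod 2π = 4.496565 rad → L = 2.61·(5.121944 + 6.906966 + 4.496565) = 2.61·16.525476 = 43.131492 m
RSR: p² = 2 + d² − 2cos(α−β) + 2d(sin β − sin α) = 11.226633; p = √p² = 3.350617; φ = atan2(cos α − cos β, d − sin α + sin β) = 0.252634 rad; t = (α − φ) mod 2π = 0.787053 rad, q = (φ − β) mod 2π = 2.160808 rad → L = 2.61·(0.787053 + 3.350617 + 2.160808) = 2.61·6.298478 = 16.439027 m
LSR: p² = d² − 2 + 2cos(α−β) + 2d(sin α + sin β) = 20.719278; p = √p² = 4.551843; φ = atan2(−cos α − cos β, d + sin α + sin β) − atan2(−2, p) = 0.378688 rad; t = (φ − α) mod 2π = 5.622186 rad, q = (φ − β) mod 2π = 2.286862 rad → L = 2.61·(5.622186 + 4.551843 + 2.286862) = 2.61·12.460892 = 32.522928 m
RSL: p² = d² − 2 + 2cos(α−β) − 2d(sin α + sin β) = 22.363200; p = √p² = 4.728974; φ = atan2(cos α + cos β, d − sin α − sin β) − atan2(2, p) = -0.365929 rad; t = (α − φ) mod 2π = 1.405616 rad, q = (β − φ) mod 2π = 4.740940 rad → L = 2.61·(1.405616 + 4.728974 + 4.740940) = 2.61·10.875531 = 28.385135 m
RLR: c = (6 − d² + 2cos(α−β) + 2d(sin α − sin β))/8 = -0.403329; p = 2π − arccos c = 4.297237 rad; φ = atan2(cos α − cos β, d − sin α + sin β) = 0.252634 rad; t = (α − φ + p/2) mod 2π = 2.935671 rad, q = (α − β − t + p) mod 2π = 4.309427 rad → L = 2.61·(2.935671 + 4.297237 + 4.309427) = 2.61·11.542335 = 30.125494 m
LRL: c = (6 − d² + 2cos(α−β) − 2d(sin α − sin β))/8 = -4.963273, |c| > 1 → infeasible
Shortest: RSR with L = 16.439027 m ≈ 16.4390 m

16.4390 m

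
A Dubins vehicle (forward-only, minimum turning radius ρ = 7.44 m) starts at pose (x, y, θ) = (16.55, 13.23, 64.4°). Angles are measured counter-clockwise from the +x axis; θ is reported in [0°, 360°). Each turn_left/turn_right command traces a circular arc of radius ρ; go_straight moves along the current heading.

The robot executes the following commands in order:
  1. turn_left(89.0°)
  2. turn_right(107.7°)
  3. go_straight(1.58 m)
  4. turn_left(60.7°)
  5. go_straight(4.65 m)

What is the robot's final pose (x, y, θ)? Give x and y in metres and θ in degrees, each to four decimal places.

set_pose: (x, y, θ) = (16.5500, 13.2300, 64.4000°), ρ = 7.44
turn_left(89.0°): centre at ρ to the left, rotate +89.0° → (13.1717, 23.0972, 153.4000°)
turn_right(107.7°): centre at ρ to the right, rotate −107.7° → (11.1783, 34.9459, 45.7000°)
go_straight(1.58): x += 1.58·cos θ, y += 1.58·sin θ → (12.2818, 36.0767, 45.7000°)
turn_left(60.7°): centre at ρ to the left, rotate +60.7° → (14.0943, 43.3736, 106.4000°)
go_straight(4.65): x += 4.65·cos θ, y += 4.65·sin θ → (12.7814, 47.8344, 106.4000°)

(12.7814, 47.8344, 106.4000°)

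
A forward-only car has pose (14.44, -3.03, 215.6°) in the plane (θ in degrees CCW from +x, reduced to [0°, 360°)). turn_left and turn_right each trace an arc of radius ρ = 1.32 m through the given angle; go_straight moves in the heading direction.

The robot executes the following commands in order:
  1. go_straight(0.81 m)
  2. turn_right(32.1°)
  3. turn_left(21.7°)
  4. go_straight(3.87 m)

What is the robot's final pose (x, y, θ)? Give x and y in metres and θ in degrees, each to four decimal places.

set_pose: (x, y, θ) = (14.4400, -3.0300, 215.6000°), ρ = 1.32
go_straight(0.81): x += 0.81·cos θ, y += 0.81·sin θ → (13.7814, -3.5015, 215.6000°)
turn_right(32.1°): centre at ρ to the right, rotate −32.1° → (13.0936, -3.7458, 183.5000°)
turn_left(21.7°): centre at ρ to the left, rotate +21.7° → (12.6121, -3.8689, 205.2000°)
go_straight(3.87): x += 3.87·cos θ, y += 3.87·sin θ → (9.1104, -5.5167, 205.2000°)

(9.1104, -5.5167, 205.2000°)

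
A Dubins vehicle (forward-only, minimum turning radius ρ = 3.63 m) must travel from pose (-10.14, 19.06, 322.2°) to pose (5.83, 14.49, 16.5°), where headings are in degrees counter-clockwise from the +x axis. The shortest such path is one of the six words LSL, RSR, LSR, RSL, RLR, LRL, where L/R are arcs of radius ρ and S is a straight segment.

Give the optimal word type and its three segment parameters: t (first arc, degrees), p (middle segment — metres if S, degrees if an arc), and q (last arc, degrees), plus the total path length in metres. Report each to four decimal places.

Let ψ = atan2(Δy, Δx) = atan2(-4.57, 15.97) = -15.9691° be the start→goal bearing.
Normalize: d = |goal − start| / ρ = 16.611014/3.63 = 4.576037, α = (θ_start − ψ) mod 360° = 338.1691° = 5.902164 rad, β = (θ_goal − ψ) mod 360° = 32.4691° = 0.566692 rad.
Common terms: sin α = -0.371869, cos α = 0.928285, sin β = 0.536844, cos β = 0.843681, cos(α−β) = 0.583541, d² = 20.940115. Work in radians in the unit-radius frame; every candidate has L = ρ·(t + p + q).
LSL: p² = 2 + d² − 2cos(α−β) + 2d(sin α − sin β) = 13.456422; p = √p² = 3.668300; φ = atan2(cos β − cos α, d + sin α − sin β) = -0.023066 rad; t = (φ − α) mod 2π = 0.357956 rad, q = (β − φ) mod 2π = 0.589758 rad → L = 3.63·(0.357956 + 3.668300 + 0.589758) = 3.63·4.616013 = 16.756128 m
RSR: p² = 2 + d² − 2cos(α−β) + 2d(sin β − sin α) = 30.089643; p = √p² = 5.485403; φ = atan2(cos α − cos β, d − sin α + sin β) = 0.015424 rad; t = (α − φ) mod 2π = 5.886740 rad, q = (φ − β) mod 2π = 5.731917 rad → L = 3.63·(5.886740 + 5.485403 + 5.731917) = 3.63·17.104060 = 62.087736 m
LSR: p² = d² − 2 + 2cos(α−β) + 2d(sin α + sin β) = 21.617067; p = √p² = 4.649416; φ = atan2(−cos α − cos β, d + sin α + sin β) − atan2(−2, p) = 0.048558 rad; t = (φ − α) mod 2π = 0.429579 rad, q = (φ − β) mod 2π = 5.765051 rad → L = 3.63·(0.429579 + 4.649416 + 5.765051) = 3.63·10.844045 = 39.363885 m
RSL: p² = d² − 2 + 2cos(α−β) − 2d(sin α + sin β) = 18.597327; p = √p² = 4.312462; φ = atan2(cos α + cos β, d − sin α − sin β) − atan2(2, p) = -0.052268 rad; t = (α − φ) mod 2π = 5.954432 rad, q = (β − φ) mod 2π = 0.618961 rad → L = 3.63·(5.954432 + 4.312462 + 0.618961) = 3.63·10.885855 = 39.515653 m
RLR: c = (6 − d² + 2cos(α−β) + 2d(sin α − sin β))/8 = -2.761205, |c| > 1 → infeasible
LRL: c = (6 − d² + 2cos(α−β) − 2d(sin α − sin β))/8 = -0.682053; p = 2π − arccos c = 3.961823 rad; φ = atan2(cos β − cos α, d + sin α − sin β) = -0.023066 rad; t = (φ − α + p/2) mod 2π = 2.338867 rad, q = (β − α − t + p) mod 2π = 2.570670 rad → L = 3.63·(2.338867 + 3.961823 + 2.570670) = 3.63·8.871360 = 32.203037 m
Shortest: LSL with L = 16.756128 m ≈ 16.7561 m
Convert LSL to answer units (arcs ×180/π): t = 0.357956·180/π = 20.5094°, p = ρ·p = 3.63·3.668300 = 13.3159 m, q = 0.589758·180/π = 33.7906°, L = 16.7561 m.

LSL: t = 20.5094°, p = 13.3159 m, q = 33.7906°, L = 16.7561 m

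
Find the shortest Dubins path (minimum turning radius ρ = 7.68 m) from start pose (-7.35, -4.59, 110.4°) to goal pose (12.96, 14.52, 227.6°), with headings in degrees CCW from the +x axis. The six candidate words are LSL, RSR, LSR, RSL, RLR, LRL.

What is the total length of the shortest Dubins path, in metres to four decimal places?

Let ψ = atan2(Δy, Δx) = atan2(19.11, 20.31) = 43.2564° be the start→goal bearing.
Normalize: d = |goal − start| / ρ = 27.887062/7.68 = 3.631128, α = (θ_start − ψ) mod 360° = 67.1436° = 1.171877 rad, β = (θ_goal − ψ) mod 360° = 184.3436° = 3.217403 rad.
Common terms: sin α = 0.921481, cos α = 0.388422, sin β = -0.075738, cos β = -0.997128, cos(α−β) = -0.457098, d² = 13.185089. Work in radians in the unit-radius frame; every candidate has L = ρ·(t + p + q).
LSL: p² = 2 + d² − 2cos(α−β) + 2d(sin α − sin β) = 23.341347; p = √p² = 4.831288; φ = atan2(cos β − cos α, d + sin α − sin β) = -0.290871 rad; t = (φ − α) mod 2π = 4.820437 rad, q = (β − φ) mod 2π = 3.508274 rad → L = 7.68·(4.820437 + 4.831288 + 3.508274) = 7.68·13.160000 = 101.068796 m
RSR: p² = 2 + d² − 2cos(α−β) + 2d(sin β − sin α) = 8.857223; p = √p² = 2.976109; φ = atan2(cos α − cos β, d − sin α + sin β) = 0.484265 rad; t = (α − φ) mod 2π = 0.687613 rad, q = (φ − β) mod 2π = 3.550047 rad → L = 7.68·(0.687613 + 2.976109 + 3.550047) = 7.68·7.213768 = 55.401739 m
LSR: p² = d² − 2 + 2cos(α−β) + 2d(sin α + sin β) = 16.412898; p = √p² = 4.051284; φ = atan2(−cos α − cos β, d + sin α + sin β) − atan2(−2, p) = 0.593709 rad; t = (φ − α) mod 2π = 5.705017 rad, q = (φ − β) mod 2π = 3.659491 rad → L = 7.68·(5.705017 + 4.051284 + 3.659491) = 7.68·13.415792 = 103.033285 m
RSL: p² = d² − 2 + 2cos(α−β) − 2d(sin α + sin β) = 4.128888; p = √p² = 2.031967; φ = atan2(cos α + cos β, d − sin α − sin β) − atan2(2, p) = -0.992623 rad; t = (α − φ) mod 2π = 2.164500 rad, q = (β − φ) mod 2π = 4.210026 rad → L = 7.68·(2.164500 + 2.031967 + 4.210026) = 7.68·8.406493 = 64.561867 m
RLR: c = (6 − d² + 2cos(α−β) + 2d(sin α − sin β))/8 = -0.107153; p = 2π − arccos c = 4.605030 rad; φ = atan2(cos α − cos β, d − sin α + sin β) = 0.484265 rad; t = (α − φ + p/2) mod 2π = 2.990128 rad, q = (α − β − t + p) mod 2π = 5.852562 rad → L = 7.68·(2.990128 + 4.605030 + 5.852562) = 7.68·13.447719 = 103.278485 m
LRL: c = (6 − d² + 2cos(α−β) − 2d(sin α − sin β))/8 = -1.917668, |c| > 1 → infeasible
Shortest: RSR with L = 55.401739 m ≈ 55.4017 m

55.4017 m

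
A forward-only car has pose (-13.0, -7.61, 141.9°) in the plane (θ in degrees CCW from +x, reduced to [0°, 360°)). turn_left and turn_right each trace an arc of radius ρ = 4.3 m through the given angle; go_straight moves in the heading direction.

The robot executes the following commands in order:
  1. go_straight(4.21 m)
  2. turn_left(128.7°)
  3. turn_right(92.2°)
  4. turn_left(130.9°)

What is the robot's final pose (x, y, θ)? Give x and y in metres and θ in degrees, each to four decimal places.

set_pose: (x, y, θ) = (-13.0000, -7.6100, 141.9000°), ρ = 4.3
go_straight(4.21): x += 4.21·cos θ, y += 4.21·sin θ → (-16.3130, -5.0123, 141.9000°)
turn_left(128.7°): centre at ρ to the left, rotate +128.7° → (-23.2660, -8.4411, 270.6000°)
turn_right(92.2°): centre at ρ to the right, rotate −92.2° → (-27.6858, -12.7845, 178.4000°)
turn_left(130.9°): centre at ρ to the left, rotate +130.9° → (-31.1334, -19.8063, 309.3000°)

(-31.1334, -19.8063, 309.3000°)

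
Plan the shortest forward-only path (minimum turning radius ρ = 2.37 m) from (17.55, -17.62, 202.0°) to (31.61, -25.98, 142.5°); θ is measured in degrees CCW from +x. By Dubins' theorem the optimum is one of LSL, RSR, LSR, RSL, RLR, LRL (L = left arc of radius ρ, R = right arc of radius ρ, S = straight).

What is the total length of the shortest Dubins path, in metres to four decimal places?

26.6520 m

Let ψ = atan2(Δy, Δx) = atan2(-8.36, 14.06) = -30.7355° be the start→goal bearing.
Normalize: d = |goal − start| / ρ = 16.357665/2.37 = 6.901968, α = (θ_start − ψ) mod 360° = 232.7355° = 4.062001 rad, β = (θ_goal − ψ) mod 360° = 173.2355° = 3.023530 rad.
Common terms: sin α = -0.795849, cos α = -0.605496, sin β = 0.117789, cos β = -0.993039, cos(α−β) = 0.507538, d² = 47.637166. Work in radians in the unit-radius frame; every candidate has L = ρ·(t + p + q).
LSL: p² = 2 + d² − 2cos(α−β) + 2d(sin α − sin β) = 36.010294; p = √p² = 6.000858; φ = atan2(cos β − cos α, d + sin α − sin β) = -0.064626 rad; t = (φ − α) mod 2π = 2.156559 rad, q = (β − φ) mod 2π = 3.088156 rad → L = 2.37·(2.156559 + 6.000858 + 3.088156) = 2.37·11.245572 = 26.652006 m
RSR: p² = 2 + d² − 2cos(α−β) + 2d(sin β − sin α) = 61.233885; p = √p² = 7.825208; φ = atan2(cos α − cos β, d − sin α + sin β) = 0.049545 rad; t = (α − φ) mod 2π = 4.012455 rad, q = (φ − β) mod 2π = 3.309201 rad → L = 2.37·(4.012455 + 7.825208 + 3.309201) = 2.37·15.146865 = 35.898069 m
LSR: p² = d² − 2 + 2cos(α−β) + 2d(sin α + sin β) = 37.292349; p = √p² = 6.106746; φ = atan2(−cos α − cos β, d + sin α + sin β) − atan2(−2, p) = 0.567901 rad; t = (φ − α) mod 2π = 2.789086 rad, q = (φ − β) mod 2π = 3.827557 rad → L = 2.37·(2.789086 + 6.106746 + 3.827557) = 2.37·12.723389 = 30.154432 m
RSL: p² = d² − 2 + 2cos(α−β) − 2d(sin α + sin β) = 56.012137; p = √p² = 7.484126; φ = atan2(cos α + cos β, d − sin α − sin β) − atan2(2, p) = -0.468973 rad; t = (α − φ) mod 2π = 4.530973 rad, q = (β − φ) mod 2π = 3.492502 rad → L = 2.37·(4.530973 + 7.484126 + 3.492502) = 2.37·15.507601 = 36.753014 m
RLR: c = (6 − d² + 2cos(α−β) + 2d(sin α − sin β))/8 = -6.654236, |c| > 1 → infeasible
LRL: c = (6 − d² + 2cos(α−β) − 2d(sin α − sin β))/8 = -3.501287, |c| > 1 → infeasible
Shortest: LSL with L = 26.652006 m ≈ 26.6520 m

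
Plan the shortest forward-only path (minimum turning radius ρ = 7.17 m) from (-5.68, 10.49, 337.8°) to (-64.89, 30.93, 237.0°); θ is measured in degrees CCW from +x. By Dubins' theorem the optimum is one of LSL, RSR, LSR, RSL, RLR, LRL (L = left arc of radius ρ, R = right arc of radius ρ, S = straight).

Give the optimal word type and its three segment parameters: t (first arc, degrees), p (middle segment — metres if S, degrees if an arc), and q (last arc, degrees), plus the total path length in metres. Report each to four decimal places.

LSL: t = 192.1615°, p = 56.7750 m, q = 67.0385°, L = 89.2113 m

Let ψ = atan2(Δy, Δx) = atan2(20.44, -59.21) = 160.9547° be the start→goal bearing.
Normalize: d = |goal − start| / ρ = 62.638788/7.17 = 8.736233, α = (θ_start − ψ) mod 360° = 176.8453° = 3.086533 rad, β = (θ_goal − ψ) mod 360° = 76.0453° = 1.327241 rad.
Common terms: sin α = 0.055032, cos α = -0.998485, sin β = 0.970487, cos β = 0.241155, cos(α−β) = -0.187381, d² = 76.321759. Work in radians in the unit-radius frame; every candidate has L = ρ·(t + p + q).
LSL: p² = 2 + d² − 2cos(α−β) + 2d(sin α − sin β) = 62.701279; p = √p² = 7.918414; φ = atan2(cos β − cos α, d + sin α − sin β) = 0.157198 rad; t = (φ − α) mod 2π = 3.353851 rad, q = (β − φ) mod 2π = 1.170043 rad → L = 7.17·(3.353851 + 7.918414 + 1.170043) = 7.17·12.442307 = 89.211343 m
RSR: p² = 2 + d² − 2cos(α−β) + 2d(sin β − sin α) = 94.691766; p = √p² = 9.730969; φ = atan2(cos α − cos β, d − sin α + sin β) = -0.127738 rad; t = (α − φ) mod 2π = 3.214271 rad, q = (φ − β) mod 2π = 4.828206 rad → L = 7.17·(3.214271 + 9.730969 + 4.828206) = 7.17·17.773447 = 127.435612 m
LSR: p² = d² − 2 + 2cos(α−β) + 2d(sin α + sin β) = 91.865341; p = √p² = 9.584641; φ = atan2(−cos α − cos β, d + sin α + sin β) − atan2(−2, p) = 0.283142 rad; t = (φ − α) mod 2π = 3.479794 rad, q = (φ − β) mod 2π = 5.239086 rad → L = 7.17·(3.479794 + 9.584641 + 5.239086) = 7.17·18.303522 = 131.236249 m
RSL: p² = d² − 2 + 2cos(α−β) − 2d(sin α + sin β) = 56.028652; p = √p² = 7.485229; φ = atan2(cos α + cos β, d − sin α − sin β) − atan2(2, p) = -0.358997 rad; t = (α − φ) mod 2π = 3.445530 rad, q = (β − φ) mod 2π = 1.686238 rad → L = 7.17·(3.445530 + 7.485229 + 1.686238) = 7.17·12.616997 = 90.463868 m
RLR: c = (6 − d² + 2cos(α−β) + 2d(sin α − sin β))/8 = -10.836471, |c| > 1 → infeasible
LRL: c = (6 − d² + 2cos(α−β) − 2d(sin α − sin β))/8 = -6.837660, |c| > 1 → infeasible
Shortest: LSL with L = 89.211343 m ≈ 89.2113 m
Convert LSL to answer units (arcs ×180/π): t = 3.353851·180/π = 192.1615°, p = ρ·p = 7.17·7.918414 = 56.7750 m, q = 1.170043·180/π = 67.0385°, L = 89.2113 m.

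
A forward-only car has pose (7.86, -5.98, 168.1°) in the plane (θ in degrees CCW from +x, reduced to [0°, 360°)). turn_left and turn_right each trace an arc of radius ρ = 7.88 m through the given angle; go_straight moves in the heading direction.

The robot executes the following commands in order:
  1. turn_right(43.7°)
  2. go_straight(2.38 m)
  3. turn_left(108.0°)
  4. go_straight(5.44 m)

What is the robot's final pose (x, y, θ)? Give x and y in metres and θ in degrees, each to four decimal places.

set_pose: (x, y, θ) = (7.8600, -5.9800, 168.1000°), ρ = 7.88
turn_right(43.7°): centre at ρ to the right, rotate −43.7° → (2.9830, -2.7213, 124.4000°)
go_straight(2.38): x += 2.38·cos θ, y += 2.38·sin θ → (1.6384, -0.7575, 124.4000°)
turn_left(108.0°): centre at ρ to the left, rotate +108.0° → (-11.1068, -0.4015, 232.4000°)
go_straight(5.44): x += 5.44·cos θ, y += 5.44·sin θ → (-14.4260, -4.7116, 232.4000°)

(-14.4260, -4.7116, 232.4000°)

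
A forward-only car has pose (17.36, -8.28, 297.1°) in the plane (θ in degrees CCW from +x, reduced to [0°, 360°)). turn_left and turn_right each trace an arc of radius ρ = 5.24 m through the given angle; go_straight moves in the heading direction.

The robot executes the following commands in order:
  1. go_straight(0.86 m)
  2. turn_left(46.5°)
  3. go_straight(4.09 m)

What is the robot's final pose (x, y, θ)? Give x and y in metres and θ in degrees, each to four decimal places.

set_pose: (x, y, θ) = (17.3600, -8.2800, 297.1000°), ρ = 5.24
go_straight(0.86): x += 0.86·cos θ, y += 0.86·sin θ → (17.7518, -9.0456, 297.1000°)
turn_left(46.5°): centre at ρ to the left, rotate +46.5° → (20.9370, -11.6853, 343.6000°)
go_straight(4.09): x += 4.09·cos θ, y += 4.09·sin θ → (24.8606, -12.8401, 343.6000°)

(24.8606, -12.8401, 343.6000°)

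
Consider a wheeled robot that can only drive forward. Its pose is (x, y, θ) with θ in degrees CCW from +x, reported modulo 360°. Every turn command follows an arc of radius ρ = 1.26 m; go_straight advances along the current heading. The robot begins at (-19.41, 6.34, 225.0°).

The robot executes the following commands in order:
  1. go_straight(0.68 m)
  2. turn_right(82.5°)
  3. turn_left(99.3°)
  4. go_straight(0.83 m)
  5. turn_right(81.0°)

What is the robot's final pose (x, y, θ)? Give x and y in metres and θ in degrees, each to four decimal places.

set_pose: (x, y, θ) = (-19.4100, 6.3400, 225.0000°), ρ = 1.26
go_straight(0.68): x += 0.68·cos θ, y += 0.68·sin θ → (-19.8908, 5.8592, 225.0000°)
turn_right(82.5°): centre at ρ to the right, rotate −82.5° → (-21.5488, 5.7505, 142.5000°)
turn_left(99.3°): centre at ρ to the left, rotate +99.3° → (-23.4263, 5.3463, 241.8000°)
go_straight(0.83): x += 0.83·cos θ, y += 0.83·sin θ → (-23.8185, 4.6148, 241.8000°)
turn_right(81.0°): centre at ρ to the right, rotate −81.0° → (-25.3433, 4.0203, 160.8000°)

(-25.3433, 4.0203, 160.8000°)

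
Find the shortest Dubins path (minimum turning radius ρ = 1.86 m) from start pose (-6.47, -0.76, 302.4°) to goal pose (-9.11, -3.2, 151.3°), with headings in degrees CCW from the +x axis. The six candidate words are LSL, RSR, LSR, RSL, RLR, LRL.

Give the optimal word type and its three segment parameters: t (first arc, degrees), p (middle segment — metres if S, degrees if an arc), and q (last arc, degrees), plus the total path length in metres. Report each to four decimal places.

Let ψ = atan2(Δy, Δx) = atan2(-2.44, -2.64) = -137.2546° be the start→goal bearing.
Normalize: d = |goal − start| / ρ = 3.594885/1.86 = 1.932734, α = (θ_start − ψ) mod 360° = 79.6546° = 1.390235 rad, β = (θ_goal − ψ) mod 360° = 288.5546° = 5.036227 rad.
Common terms: sin α = 0.983743, cos α = 0.179582, sin β = -0.948021, cos β = 0.318208, cos(α−β) = -0.875465, d² = 3.735461. Work in radians in the unit-radius frame; every candidate has L = ρ·(t + p + q).
LSL: p² = 2 + d² − 2cos(α−β) + 2d(sin α − sin β) = 14.953562; p = √p² = 3.866984; φ = atan2(cos β − cos α, d + sin α − sin β) = 0.035856 rad; t = (φ − α) mod 2π = 4.928807 rad, q = (β − φ) mod 2π = 5.000371 rad → L = 1.86·(4.928807 + 3.866984 + 5.000371) = 1.86·13.796162 = 25.660861 m
RSR: p² = 2 + d² − 2cos(α−β) + 2d(sin β − sin α) = 0.019218; p = √p² = 0.138629; φ = atan2(cos α − cos β, d − sin α + sin β) = -1.563799 rad; t = (α − φ) mod 2π = 2.954033 rad, q = (φ − β) mod 2π = 5.966344 rad → L = 1.86·(2.954033 + 0.138629 + 5.966344) = 1.86·9.059007 = 16.849753 m
LSR: p² = d² − 2 + 2cos(α−β) + 2d(sin α + sin β) = 0.122614; p = √p² = 0.350163; φ = atan2(−cos α − cos β, d + sin α + sin β) − atan2(−2, p) = 1.149781 rad; t = (φ − α) mod 2π = 6.042732 rad, q = (φ − β) mod 2π = 2.396739 rad → L = 1.86·(6.042732 + 0.350163 + 2.396739) = 1.86·8.789633 = 16.348718 m
RSL: p² = d² − 2 + 2cos(α−β) − 2d(sin α + sin β) = -0.153550 < 0 → infeasible
RLR: c = (6 − d² + 2cos(α−β) + 2d(sin α − sin β))/8 = 0.997598; p = 2π − arccos c = 6.213857 rad; φ = atan2(cos α − cos β, d − sin α + sin β) = -1.563799 rad; t = (α − φ + p/2) mod 2π = 6.060962 rad, q = (α − β − t + p) mod 2π = 2.790088 rad → L = 1.86·(6.060962 + 6.213857 + 2.790088) = 1.86·15.064906 = 28.020726 m
LRL: c = (6 − d² + 2cos(α−β) − 2d(sin α − sin β))/8 = -0.869195; p = 2π − arccos c = 3.658817 rad; φ = atan2(cos β − cos α, d + sin α − sin β) = 0.035856 rad; t = (φ − α + p/2) mod 2π = 0.475030 rad, q = (β − α − t + p) mod 2π = 0.546594 rad → L = 1.86·(0.475030 + 3.658817 + 0.546594) = 1.86·4.680441 = 8.705620 m
Shortest: LRL with L = 8.705620 m ≈ 8.7056 m
Convert LRL to answer units (arcs ×180/π): t = 0.475030·180/π = 27.2172°, p = 3.658817·180/π = 209.6347°, q = 0.546594·180/π = 31.3175°, L = 8.7056 m.

LRL: t = 27.2172°, p = 209.6347°, q = 31.3175°, L = 8.7056 m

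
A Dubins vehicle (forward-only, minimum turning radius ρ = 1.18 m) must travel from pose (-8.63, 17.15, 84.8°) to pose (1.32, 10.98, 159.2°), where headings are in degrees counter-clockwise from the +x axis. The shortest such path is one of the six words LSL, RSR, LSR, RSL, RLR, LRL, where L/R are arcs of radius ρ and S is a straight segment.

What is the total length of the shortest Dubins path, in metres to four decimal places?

Let ψ = atan2(Δy, Δx) = atan2(-6.17, 9.95) = -31.8031° be the start→goal bearing.
Normalize: d = |goal − start| / ρ = 11.707750/1.18 = 9.921822, α = (θ_start − ψ) mod 360° = 116.6031° = 2.035108 rad, β = (θ_goal − ψ) mod 360° = 191.0031° = 3.333632 rad.
Common terms: sin α = 0.894130, cos α = -0.447807, sin β = -0.190862, cos β = -0.981617, cos(α−β) = 0.268920, d² = 98.442545. Work in radians in the unit-radius frame; every candidate has L = ρ·(t + p + q).
LSL: p² = 2 + d² − 2cos(α−β) + 2d(sin α − sin β) = 121.434897; p = √p² = 11.019750; φ = atan2(cos β − cos α, d + sin α − sin β) = -0.048460 rad; t = (φ − α) mod 2π = 4.199618 rad, q = (β − φ) mod 2π = 3.382093 rad → L = 1.18·(4.199618 + 11.019750 + 3.382093) = 1.18·18.601461 = 21.949723 m
RSR: p² = 2 + d² − 2cos(α−β) + 2d(sin β − sin α) = 78.374514; p = √p² = 8.852938; φ = atan2(cos α − cos β, d − sin α + sin β) = 0.060334 rad; t = (α − φ) mod 2π = 1.974773 rad, q = (φ − β) mod 2π = 3.009887 rad → L = 1.18·(1.974773 + 8.852938 + 3.009887) = 1.18·13.837599 = 16.328366 m
LSR: p² = d² − 2 + 2cos(α−β) + 2d(sin α + sin β) = 110.935796; p = √p² = 10.532606; φ = atan2(−cos α − cos β, d + sin α + sin β) − atan2(−2, p) = 0.321382 rad; t = (φ − α) mod 2π = 4.569460 rad, q = (φ − β) mod 2π = 3.270935 rad → L = 1.18·(4.569460 + 10.532606 + 3.270935) = 1.18·18.373002 = 21.680142 m
RSL: p² = d² − 2 + 2cos(α−β) − 2d(sin α + sin β) = 83.024974; p = √p² = 9.111804; φ = atan2(cos α + cos β, d − sin α − sin β) − atan2(2, p) = -0.369903 rad; t = (α − φ) mod 2π = 2.405011 rad, q = (β − φ) mod 2π = 3.703536 rad → L = 1.18·(2.405011 + 9.111804 + 3.703536) = 1.18·15.220351 = 17.960014 m
RLR: c = (6 − d² + 2cos(α−β) + 2d(sin α − sin β))/8 = -8.796814, |c| > 1 → infeasible
LRL: c = (6 − d² + 2cos(α−β) − 2d(sin α − sin β))/8 = -14.179362, |c| > 1 → infeasible
Shortest: RSR with L = 16.328366 m ≈ 16.3284 m

16.3284 m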